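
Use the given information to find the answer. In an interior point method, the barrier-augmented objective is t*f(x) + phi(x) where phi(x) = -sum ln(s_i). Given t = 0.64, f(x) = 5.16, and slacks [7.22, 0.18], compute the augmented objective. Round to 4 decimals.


Step 1: Compute log-barrier.
ln values: [1.9769, -1.7148]
phi = -(1.9769 - 1.7148) = -0.2621
Step 2: Compute augmented objective.
t*f(x) = 0.64*5.16 = 3.3024
Total = 3.3024 - 0.2621 = 3.0403


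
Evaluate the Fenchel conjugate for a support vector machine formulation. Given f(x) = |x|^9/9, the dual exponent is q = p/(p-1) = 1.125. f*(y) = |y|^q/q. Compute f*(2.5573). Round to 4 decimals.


The conjugate exponent q satisfies 1/p + 1/q = 1.
p = 9, so q = 9/(9 - 1) = 1.125
|y|^q = 2.5573^1.125 = 2.8758
f*(2.5573) = 2.8758 / 1.125 = 2.5562


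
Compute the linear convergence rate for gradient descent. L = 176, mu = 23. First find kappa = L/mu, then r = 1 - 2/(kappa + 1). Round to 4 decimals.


Step 1: Compute the condition number.
kappa = L/mu = 176/23 = 7.6522
Step 2: Compute the convergence rate.
r = 1 - 2/(kappa + 1) = 1 - 2*mu/(L + mu) = (L - mu)/(L + mu) = 153/199 = 0.7688


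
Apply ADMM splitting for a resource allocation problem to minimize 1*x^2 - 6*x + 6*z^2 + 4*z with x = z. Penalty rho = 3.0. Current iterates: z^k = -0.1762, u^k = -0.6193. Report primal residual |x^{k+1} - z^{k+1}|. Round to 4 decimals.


ADMM iteration with rho = 3.0, z^k = -0.1762, u^k = -0.6193
Step 1: x-update.
Minimize 1*x^2 - 6*x + (3.0/2)*(x + 0.1762 - 0.6193)^2
FOC: (2*1 + 3.0)*x = 6 + 3.0*(-0.1762 + 0.6193)
x^{k+1} = 1.4659
Step 2: z-update.
Minimize 6*z^2 + 4*z + (3.0/2)*(1.4659 - z - 0.6193)^2
FOC: (2*6 + 3.0)*z = -4 + 3.0*(1.4659 - 0.6193)
z^{k+1} = -0.0974
Step 3: u-update.
u^{k+1} = -0.6193 + 1.4659 + 0.0974 = 0.9439
Step 4: Primal residual = |1.4659 + 0.0974| = 1.5632


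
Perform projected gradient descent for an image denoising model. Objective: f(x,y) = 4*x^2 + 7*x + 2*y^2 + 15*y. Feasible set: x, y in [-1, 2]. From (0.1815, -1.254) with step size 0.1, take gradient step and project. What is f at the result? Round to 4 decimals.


Step 1: Compute gradient at (0.1815, -1.254).
grad_x = 2*4*0.1815 + 7 = 8.452
grad_y = 2*2*-1.254 + 15 = 9.984
Step 2: Gradient step.
x_raw = 0.1815 - 0.1*8.452 = -0.6637
y_raw = -1.254 - 0.1*9.984 = -2.2524
Step 3: Project onto [-1, 2].
x_proj = clip(-0.6637) = -0.6637
y_proj = clip(-2.2524) = -1.0
Step 4: Evaluate f.
f(-0.6637, -1.0) = -15.8839


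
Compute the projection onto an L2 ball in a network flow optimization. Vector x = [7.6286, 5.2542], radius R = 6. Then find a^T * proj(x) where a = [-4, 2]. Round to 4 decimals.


Step 1: Compute ||x|| (intermediates to 6 decimals).
||x|| = sqrt(7.6286^2 + 5.2542^2) = 9.262945
Step 2: Project.
Since ||x|| > R, scale = R/||x|| = 6/9.262945 = 0.647742, proj(x) = scale * x
proj(x) = [4.941365, 3.403366]
Step 3: Dot product.
a^T * proj(x) = -4*4.941365 + 2*3.403366 = -12.9587


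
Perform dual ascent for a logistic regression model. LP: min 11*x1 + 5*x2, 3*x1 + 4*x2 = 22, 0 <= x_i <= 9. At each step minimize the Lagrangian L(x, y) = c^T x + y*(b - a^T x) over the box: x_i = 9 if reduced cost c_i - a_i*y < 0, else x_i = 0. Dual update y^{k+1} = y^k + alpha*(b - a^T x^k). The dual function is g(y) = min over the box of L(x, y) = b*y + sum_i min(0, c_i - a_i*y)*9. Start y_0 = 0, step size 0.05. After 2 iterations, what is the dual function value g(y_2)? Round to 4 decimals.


Dual ascent for LP: min 11*x1 + 5*x2, 3*x1 + 4*x2 = 22, 0 <= x_i <= 9
Step 1: y^k = 0.0, reduced costs: (11.0, 5.0)
  x^k = (0.0, 0.0), subgradient = b - a^T x = 22.0
  y^{k+1} = 0.0 + 0.05*22.0 = 1.1
Step 2: y^k = 1.1, reduced costs: (7.7, 0.6)
  x^k = (0.0, 0.0), subgradient = b - a^T x = 22.0
  y^{k+1} = 1.1 + 0.05*22.0 = 2.2
Dual objective at y_2 = 2.2: reduced costs (4.4, -3.8), box minimizer x = (0.0, 9.0)
g(y_2) = b*y + (c1 - a1*y)*x1 + (c2 - a2*y)*x2 = 22*2.2 + 4.4*0.0 + (-3.8)*9.0 = 48.4 + 0.0 - 34.2 = 14.2


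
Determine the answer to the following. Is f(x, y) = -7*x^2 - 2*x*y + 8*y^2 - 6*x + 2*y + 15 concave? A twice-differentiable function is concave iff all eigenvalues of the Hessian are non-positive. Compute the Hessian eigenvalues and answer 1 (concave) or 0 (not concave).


The Hessian of f(x,y) = -7*x^2 - 2*x*y + 8*y^2 - 6*x + 2*y + 15 is:
H = [[-14, -2], [-2, 16]]
Trace = -14 + 16 = 2
Determinant = -14*16 - (-2)^2 = -228
Discriminant = (2)^2 - 4*-228 = 916.0
Eigenvalues: lambda_1 = -14.1327, lambda_2 = 16.1327
The function is not concave.

0


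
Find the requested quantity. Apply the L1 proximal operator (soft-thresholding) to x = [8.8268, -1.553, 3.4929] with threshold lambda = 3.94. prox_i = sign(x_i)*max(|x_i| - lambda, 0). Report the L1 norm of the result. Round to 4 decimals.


Soft-thresholding with lambda = 3.94:
prox(8.8268) = sign(8.8268)*max(|8.8268| - 3.94, 0) = 4.8868
prox(-1.553) = sign(-1.553)*max(|-1.553| - 3.94, 0) = 0.0
prox(3.4929) = sign(3.4929)*max(|3.4929| - 3.94, 0) = 0.0
prox(x) = [4.8868, 0.0, 0.0]
||prox(x)||_1 = 4.8868 + 0.0 + 0.0 = 4.8868


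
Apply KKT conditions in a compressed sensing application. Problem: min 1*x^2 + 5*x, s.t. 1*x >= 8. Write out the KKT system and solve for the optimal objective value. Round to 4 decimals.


Step 1: Try lambda = 0 (constraint inactive).
x_unc = -5/(2*1) = -2.5
Check: 1*-2.5 = -2.5 < 8 -- violated!
Step 2: Constraint must be active: 1*x = 8
x* = 8/1 = 8.0
lambda = (2*1*8.0 + 5)/1 = 21.0
Step 3: Compute optimal value.
f(x*) = 1*8.0^2 + 5*8.0 = 104.0


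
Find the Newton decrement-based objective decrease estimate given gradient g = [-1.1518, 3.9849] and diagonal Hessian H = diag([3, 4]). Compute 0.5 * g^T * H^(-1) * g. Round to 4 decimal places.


Step 1: H is diagonal, so H^(-1) * g = [-0.3839, 0.9962].
Step 2: g^T H^(-1) g = sum_i g_i^2 / H_ii
  = (-1.1518)^2/3 + (3.9849)^2/4
  = 0.4422 + 3.9699 = 4.4121
Step 3: Objective decrease = 0.5 * g^T H^(-1) g = 2.206


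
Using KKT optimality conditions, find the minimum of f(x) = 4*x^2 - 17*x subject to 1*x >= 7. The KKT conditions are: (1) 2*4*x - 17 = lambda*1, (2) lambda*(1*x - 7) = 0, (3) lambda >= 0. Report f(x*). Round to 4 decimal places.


Step 1: Try lambda = 0 (constraint inactive).
x_unc = 17/(2*4) = 2.125
Check: 1*2.125 = 2.125 < 7 -- violated!
Step 2: Constraint must be active: 1*x = 7
x* = 7/1 = 7.0
lambda = (2*4*7.0 - 17)/1 = 39.0
Step 3: Compute optimal value.
f(x*) = 4*7.0^2 - 17*7.0 = 77.0


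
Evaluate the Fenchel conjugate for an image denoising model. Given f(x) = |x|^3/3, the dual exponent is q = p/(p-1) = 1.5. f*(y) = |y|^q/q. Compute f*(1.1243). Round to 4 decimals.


The conjugate exponent q satisfies 1/p + 1/q = 1.
p = 3, so q = 3/(3 - 1) = 1.5
|y|^q = 1.1243^1.5 = 1.1921
f*(1.1243) = 1.1921 / 1.5 = 0.7948


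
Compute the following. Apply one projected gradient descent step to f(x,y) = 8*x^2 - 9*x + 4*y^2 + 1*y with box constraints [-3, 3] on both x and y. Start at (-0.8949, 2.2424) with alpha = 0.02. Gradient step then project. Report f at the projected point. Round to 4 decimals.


Step 1: Compute gradient at (-0.8949, 2.2424).
grad_x = 2*8*-0.8949 - 9 = -23.3184
grad_y = 2*4*2.2424 + 1 = 18.9392
Step 2: Gradient step.
x_raw = -0.8949 - 0.02*-23.3184 = -0.4285
y_raw = 2.2424 - 0.02*18.9392 = 1.8636
Step 3: Project onto [-3, 3].
x_proj = clip(-0.4285) = -0.4285
y_proj = clip(1.8636) = 1.8636
Step 4: Evaluate f.
f(-0.4285, 1.8636) = 21.0818


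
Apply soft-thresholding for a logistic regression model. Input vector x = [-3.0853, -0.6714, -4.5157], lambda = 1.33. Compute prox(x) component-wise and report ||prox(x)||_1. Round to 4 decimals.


Soft-thresholding with lambda = 1.33:
prox(-3.0853) = sign(-3.0853)*max(|-3.0853| - 1.33, 0) = -1.7553
prox(-0.6714) = sign(-0.6714)*max(|-0.6714| - 1.33, 0) = 0.0
prox(-4.5157) = sign(-4.5157)*max(|-4.5157| - 1.33, 0) = -3.1857
prox(x) = [-1.7553, 0.0, -3.1857]
||prox(x)||_1 = 1.7553 + 0.0 + 3.1857 = 4.941


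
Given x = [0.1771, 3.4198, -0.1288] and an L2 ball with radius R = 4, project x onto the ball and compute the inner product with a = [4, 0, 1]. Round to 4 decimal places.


Step 1: Compute ||x|| (intermediates to 6 decimals).
||x|| = sqrt(0.1771^2 + 3.4198^2 + (-0.1288)^2) = 3.426804
Step 2: Project.
Since ||x|| <= R, proj = x (no scaling needed).
proj(x) = [0.1771, 3.4198, -0.1288]
Step 3: Dot product.
a^T * proj(x) = 4*0.1771 + 0*3.4198 + 1*(-0.1288) = 0.5796


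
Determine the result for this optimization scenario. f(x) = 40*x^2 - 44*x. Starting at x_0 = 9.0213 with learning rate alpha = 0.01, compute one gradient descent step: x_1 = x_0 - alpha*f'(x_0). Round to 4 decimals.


We compute the gradient at x_0 and apply the update.
f'(x) = 80*x - 44
f'(9.0213) = 80*9.0213 - 44 = 677.704
x_1 = 9.0213 - 0.01*677.704 = 2.2443


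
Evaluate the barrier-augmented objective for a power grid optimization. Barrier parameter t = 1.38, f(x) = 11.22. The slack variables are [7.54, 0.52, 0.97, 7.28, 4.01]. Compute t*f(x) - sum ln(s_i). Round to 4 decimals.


Step 1: Compute log-barrier.
ln values: [2.0202, -0.6539, -0.0305, 1.9851, 1.3888]
phi = -(2.0202 - 0.6539 - 0.0305 + 1.9851 + 1.3888) = -4.7098
Step 2: Compute augmented objective.
t*f(x) = 1.38*11.22 = 15.4836
Total = 15.4836 - 4.7098 = 10.7738


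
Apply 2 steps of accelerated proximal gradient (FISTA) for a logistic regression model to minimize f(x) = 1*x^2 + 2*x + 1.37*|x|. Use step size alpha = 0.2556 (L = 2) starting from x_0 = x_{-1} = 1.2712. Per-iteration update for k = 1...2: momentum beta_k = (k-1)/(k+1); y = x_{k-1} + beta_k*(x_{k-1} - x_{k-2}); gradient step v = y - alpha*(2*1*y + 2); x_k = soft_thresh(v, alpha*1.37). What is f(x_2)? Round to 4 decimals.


FISTA on f(x) = 1*x^2 + 2*x + 1.37*|x|
L = 2, alpha = 0.2556
Iteration 1: beta = 0.0, y = 1.2712 + 0.0*(1.2712 - 1.2712) = 1.2712
  grad(y) = 4.5424, v = y - alpha*grad = 0.1102
  prox(v) = soft_thresh(0.1102, 0.3502) = 0.0
Iteration 2: beta = 0.3333, y = 0.0 + 0.3333*(0.0 - 1.2712) = -0.4237
  grad(y) = 1.1525, v = y - alpha*grad = -0.7183
  prox(v) = soft_thresh(-0.7183, 0.3502) = -0.3681
f(x_2) = 1*(-0.3681)^2 + 2*(-0.3681) + 1.37*|-0.3681| = -0.0964


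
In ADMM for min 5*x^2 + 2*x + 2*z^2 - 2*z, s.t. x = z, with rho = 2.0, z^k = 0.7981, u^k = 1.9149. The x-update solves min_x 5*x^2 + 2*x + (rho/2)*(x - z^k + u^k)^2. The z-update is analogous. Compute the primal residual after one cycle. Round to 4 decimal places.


ADMM iteration with rho = 2.0, z^k = 0.7981, u^k = 1.9149
Step 1: x-update.
Minimize 5*x^2 + 2*x + (2.0/2)*(x - 0.7981 + 1.9149)^2
FOC: (2*5 + 2.0)*x = -2 + 2.0*(0.7981 - 1.9149)
x^{k+1} = -0.3528
Step 2: z-update.
Minimize 2*z^2 - 2*z + (2.0/2)*(-0.3528 - z + 1.9149)^2
FOC: (2*2 + 2.0)*z = 2 + 2.0*(-0.3528 + 1.9149)
z^{k+1} = 0.854
Step 3: u-update.
u^{k+1} = 1.9149 - 0.3528 - 0.854 = 0.7081
Step 4: Primal residual = |-0.3528 - 0.854| = 1.2068


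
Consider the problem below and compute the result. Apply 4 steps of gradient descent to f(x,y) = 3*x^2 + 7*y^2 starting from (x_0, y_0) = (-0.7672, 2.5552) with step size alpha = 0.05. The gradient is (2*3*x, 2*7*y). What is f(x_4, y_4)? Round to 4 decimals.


Gradient descent on f(x,y) = 3*x^2 + 7*y^2.
Starting point: (-0.7672, 2.5552), alpha = 0.05
Step 1: grad_x = 2*3*-0.7672 = -4.6032, grad_y = 2*7*2.5552 = 35.7728
  x_1 = -0.7672 - 0.05*-4.6032 = -0.537
  y_1 = 2.5552 - 0.05*35.7728 = 0.7666
Step 2: grad_x = 2*3*-0.537 = -3.2222, grad_y = 2*7*0.7666 = 10.7318
  x_2 = -0.537 - 0.05*-3.2222 = -0.3759
  y_2 = 0.7666 - 0.05*10.7318 = 0.23
Step 3: grad_x = 2*3*-0.3759 = -2.2556, grad_y = 2*7*0.23 = 3.2196
  x_3 = -0.3759 - 0.05*-2.2556 = -0.2631
  y_3 = 0.23 - 0.05*3.2196 = 0.069
Step 4: grad_x = 2*3*-0.2631 = -1.5789, grad_y = 2*7*0.069 = 0.9659
  x_4 = -0.2631 - 0.05*-1.5789 = -0.1842
  y_4 = 0.069 - 0.05*0.9659 = 0.0207
f(-0.1842, 0.0207) = 3*(-0.1842)^2 + 7*0.0207^2 = 0.1048


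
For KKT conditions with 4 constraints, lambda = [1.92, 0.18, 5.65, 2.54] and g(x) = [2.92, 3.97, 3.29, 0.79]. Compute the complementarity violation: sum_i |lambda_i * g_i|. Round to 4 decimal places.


KKT complementary slackness check:
lambda_1 * g_1 = 1.92 * 2.92 = 5.6064
lambda_2 * g_2 = 0.18 * 3.97 = 0.7146
lambda_3 * g_3 = 5.65 * 3.29 = 18.5885
lambda_4 * g_4 = 2.54 * 0.79 = 2.0066
Total violation = 5.6064 + 0.7146 + 18.5885 + 2.0066 = 26.9161


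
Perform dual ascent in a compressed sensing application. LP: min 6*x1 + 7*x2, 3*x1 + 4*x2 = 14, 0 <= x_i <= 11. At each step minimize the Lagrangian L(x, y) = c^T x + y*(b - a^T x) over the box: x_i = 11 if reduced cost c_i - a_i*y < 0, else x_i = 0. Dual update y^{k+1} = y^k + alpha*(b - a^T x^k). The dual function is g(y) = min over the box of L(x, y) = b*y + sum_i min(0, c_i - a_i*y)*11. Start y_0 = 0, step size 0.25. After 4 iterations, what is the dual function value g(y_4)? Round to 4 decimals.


Dual ascent for LP: min 6*x1 + 7*x2, 3*x1 + 4*x2 = 14, 0 <= x_i <= 11
Step 1: y^k = 0.0, reduced costs: (6.0, 7.0)
  x^k = (0.0, 0.0), subgradient = b - a^T x = 14.0
  y^{k+1} = 0.0 + 0.25*14.0 = 3.5
Step 2: y^k = 3.5, reduced costs: (-4.5, -7.0)
  x^k = (11.0, 11.0), subgradient = b - a^T x = -63.0
  y^{k+1} = 3.5 + 0.25*-63.0 = -12.25
Step 3: y^k = -12.25, reduced costs: (42.75, 56.0)
  x^k = (0.0, 0.0), subgradient = b - a^T x = 14.0
  y^{k+1} = -12.25 + 0.25*14.0 = -8.75
Step 4: y^k = -8.75, reduced costs: (32.25, 42.0)
  x^k = (0.0, 0.0), subgradient = b - a^T x = 14.0
  y^{k+1} = -8.75 + 0.25*14.0 = -5.25
Dual objective at y_4 = -5.25: reduced costs (21.75, 28.0), box minimizer x = (0.0, 0.0)
g(y_4) = b*y + (c1 - a1*y)*x1 + (c2 - a2*y)*x2 = 14*(-5.25) + 21.75*0.0 + 28.0*0.0 = -73.5 + 0.0 + 0.0 = -73.5


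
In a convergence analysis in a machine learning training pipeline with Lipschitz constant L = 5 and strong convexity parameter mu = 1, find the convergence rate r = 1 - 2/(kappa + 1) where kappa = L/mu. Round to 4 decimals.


Step 1: Compute the condition number.
kappa = L/mu = 5/1 = 5.0
Step 2: Compute the convergence rate.
r = 1 - 2/(kappa + 1) = 1 - 2*mu/(L + mu) = (L - mu)/(L + mu) = 4/6 = 0.6667


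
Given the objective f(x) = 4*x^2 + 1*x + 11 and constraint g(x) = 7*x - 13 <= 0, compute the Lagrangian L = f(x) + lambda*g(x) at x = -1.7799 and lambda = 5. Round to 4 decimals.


Step 1: Evaluate f(x).
f(-1.7799) = 4*(-1.7799)^2 + 1*(-1.7799) + 11 = 21.8923
Step 2: Evaluate g(x).
g(-1.7799) = 7*-1.7799 - 13 = -25.4593
Step 3: Compute Lagrangian.
L = 21.8923 + 5*-25.4593 = -105.4042


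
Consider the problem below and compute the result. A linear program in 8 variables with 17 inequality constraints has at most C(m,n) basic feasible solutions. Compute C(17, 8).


Each vertex corresponds to some choice of n active constraints out of m, so the number of vertices is at most C(m, n) = m! / (n!(m-n)!).
m = 17, n = 8
Numerator: 17 * 16 * 15 * 14 * 13 * 12 * 11 * 10
Denominator: 8! = 40320
C(17, 8) = 24310


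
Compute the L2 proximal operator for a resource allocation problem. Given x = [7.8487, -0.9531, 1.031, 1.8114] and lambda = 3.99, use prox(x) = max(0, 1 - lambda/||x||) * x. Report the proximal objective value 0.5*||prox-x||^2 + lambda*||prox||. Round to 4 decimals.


Step 1: Compute ||x||.
||x|| = 8.1765
Step 2: Compute scaling factor.
scale = max(0, 1 - 3.99/8.1765) = 0.512
Step 3: prox(x) = [4.0186, -0.488, 0.5279, 0.9275]
||prox(x)|| = 4.1865
Step 4: Proximal objective.
0.5*||prox-x||^2 = 7.9601
lambda*||prox|| = 16.7041
Total = 24.6641


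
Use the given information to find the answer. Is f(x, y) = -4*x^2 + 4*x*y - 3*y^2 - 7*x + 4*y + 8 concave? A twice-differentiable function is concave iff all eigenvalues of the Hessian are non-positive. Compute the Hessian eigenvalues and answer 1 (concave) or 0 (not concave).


The Hessian of f(x,y) = -4*x^2 + 4*x*y - 3*y^2 - 7*x + 4*y + 8 is:
H = [[-8, 4], [4, -6]]
Trace = -8 - 6 = -14
Determinant = -8*-6 - (4)^2 = 32
Discriminant = (-14)^2 - 4*32 = 68.0
Eigenvalues: lambda_1 = -11.1231, lambda_2 = -2.8769
The function is concave.

1


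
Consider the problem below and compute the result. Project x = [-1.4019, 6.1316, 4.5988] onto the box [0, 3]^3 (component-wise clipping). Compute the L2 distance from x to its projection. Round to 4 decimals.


Project each component onto [0, 3].
clip(-1.4019) = 0.0, clip(6.1316) = 3.0, clip(4.5988) = 3.0
Projection = [0.0, 3.0, 3.0]
Squared diffs: [1.9653, 9.8069, 2.5562]
Distance = sqrt(14.3284) = 3.7853


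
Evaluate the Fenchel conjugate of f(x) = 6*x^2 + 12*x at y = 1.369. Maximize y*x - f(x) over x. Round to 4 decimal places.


f*(y) = sup_x {y*x - a*x^2 - b*x} = sup_x {(y-b)*x - a*x^2}
FOC: (y - b) - 2a*x = 0 => x* = (y - b)/(2a)
x* = (1.369 - 12)/(2*6) = -0.8859
f*(1.369) = (y-b)^2/(4a) = (1.369 - 12)^2/(4*6)
= 113.0182/24 = 4.7091


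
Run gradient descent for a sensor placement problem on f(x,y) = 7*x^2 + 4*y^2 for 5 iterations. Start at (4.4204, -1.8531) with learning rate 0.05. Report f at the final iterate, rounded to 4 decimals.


Gradient descent on f(x,y) = 7*x^2 + 4*y^2.
Starting point: (4.4204, -1.8531), alpha = 0.05
Step 1: grad_x = 2*7*4.4204 = 61.8856, grad_y = 2*4*-1.8531 = -14.8248
  x_1 = 4.4204 - 0.05*61.8856 = 1.3261
  y_1 = -1.8531 - 0.05*-14.8248 = -1.1119
Step 2: grad_x = 2*7*1.3261 = 18.5657, grad_y = 2*4*-1.1119 = -8.8949
  x_2 = 1.3261 - 0.05*18.5657 = 0.3978
  y_2 = -1.1119 - 0.05*-8.8949 = -0.6671
Step 3: grad_x = 2*7*0.3978 = 5.5697, grad_y = 2*4*-0.6671 = -5.3369
  x_3 = 0.3978 - 0.05*5.5697 = 0.1194
  y_3 = -0.6671 - 0.05*-5.3369 = -0.4003
Step 4: grad_x = 2*7*0.1194 = 1.6709, grad_y = 2*4*-0.4003 = -3.2022
  x_4 = 0.1194 - 0.05*1.6709 = 0.0358
  y_4 = -0.4003 - 0.05*-3.2022 = -0.2402
Step 5: grad_x = 2*7*0.0358 = 0.5013, grad_y = 2*4*-0.2402 = -1.9213
  x_5 = 0.0358 - 0.05*0.5013 = 0.0107
  y_5 = -0.2402 - 0.05*-1.9213 = -0.1441
f(0.0107, -0.1441) = 7*0.0107^2 + 4*(-0.1441)^2 = 0.0839


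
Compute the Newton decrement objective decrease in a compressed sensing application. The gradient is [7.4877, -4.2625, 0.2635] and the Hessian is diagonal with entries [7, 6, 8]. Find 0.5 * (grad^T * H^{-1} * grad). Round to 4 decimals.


Step 1: H is diagonal, so H^(-1) * g = [1.0697, -0.7104, 0.0329].
Step 2: g^T H^(-1) g = sum_i g_i^2 / H_ii
  = (7.4877)^2/7 + (-4.2625)^2/6 + (0.2635)^2/8
  = 8.0094 + 3.0282 + 0.0087 = 11.0462
Step 3: Objective decrease = 0.5 * g^T H^(-1) g = 5.5231


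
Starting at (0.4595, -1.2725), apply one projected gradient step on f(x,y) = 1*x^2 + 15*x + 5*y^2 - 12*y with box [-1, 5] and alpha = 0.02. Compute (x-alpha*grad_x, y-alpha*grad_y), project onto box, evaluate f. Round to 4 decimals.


Step 1: Compute gradient at (0.4595, -1.2725).
grad_x = 2*1*0.4595 + 15 = 15.919
grad_y = 2*5*-1.2725 - 12 = -24.725
Step 2: Gradient step.
x_raw = 0.4595 - 0.02*15.919 = 0.1411
y_raw = -1.2725 - 0.02*-24.725 = -0.778
Step 3: Project onto [-1, 5].
x_proj = clip(0.1411) = 0.1411
y_proj = clip(-0.778) = -0.778
Step 4: Evaluate f.
f(0.1411, -0.778) = 14.4991


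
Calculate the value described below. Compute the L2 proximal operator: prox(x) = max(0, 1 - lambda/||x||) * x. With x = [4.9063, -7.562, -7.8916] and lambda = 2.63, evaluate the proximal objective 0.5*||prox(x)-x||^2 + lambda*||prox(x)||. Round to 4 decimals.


Step 1: Compute ||x||.
||x|| = 11.9805
Step 2: Compute scaling factor.
scale = max(0, 1 - 2.63/11.9805) = 0.7805
Step 3: prox(x) = [3.8293, -5.902, -6.1592]
||prox(x)|| = 9.3505
Step 4: Proximal objective.
0.5*||prox-x||^2 = 3.4585
lambda*||prox|| = 24.5918
Total = 28.0503


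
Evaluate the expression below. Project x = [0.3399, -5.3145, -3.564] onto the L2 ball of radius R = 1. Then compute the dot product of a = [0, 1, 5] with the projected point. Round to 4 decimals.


Step 1: Compute ||x|| (intermediates to 6 decimals).
||x|| = sqrt(0.3399^2 + (-5.3145)^2 + (-3.564)^2) = 6.407928
Step 2: Project.
Since ||x|| > R, scale = R/||x|| = 1/6.407928 = 0.156057, proj(x) = scale * x
proj(x) = [0.053044, -0.829365, -0.556187]
Step 3: Dot product.
a^T * proj(x) = 0*0.053044 + 1*(-0.829365) + 5*(-0.556187) = -3.6103


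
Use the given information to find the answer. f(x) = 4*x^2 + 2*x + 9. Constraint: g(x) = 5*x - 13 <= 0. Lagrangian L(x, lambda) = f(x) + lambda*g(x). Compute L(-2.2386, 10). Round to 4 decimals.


Step 1: Evaluate f(x).
f(-2.2386) = 4*(-2.2386)^2 + 2*(-2.2386) + 9 = 24.5681
Step 2: Evaluate g(x).
g(-2.2386) = 5*-2.2386 - 13 = -24.193
Step 3: Compute Lagrangian.
L = 24.5681 + 10*-24.193 = -217.3619


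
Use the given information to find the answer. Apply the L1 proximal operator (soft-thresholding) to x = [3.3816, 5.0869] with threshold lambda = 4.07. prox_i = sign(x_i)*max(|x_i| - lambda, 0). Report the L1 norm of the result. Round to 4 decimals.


Soft-thresholding with lambda = 4.07:
prox(3.3816) = sign(3.3816)*max(|3.3816| - 4.07, 0) = 0.0
prox(5.0869) = sign(5.0869)*max(|5.0869| - 4.07, 0) = 1.0169
prox(x) = [0.0, 1.0169]
||prox(x)||_1 = 0.0 + 1.0169 = 1.0169


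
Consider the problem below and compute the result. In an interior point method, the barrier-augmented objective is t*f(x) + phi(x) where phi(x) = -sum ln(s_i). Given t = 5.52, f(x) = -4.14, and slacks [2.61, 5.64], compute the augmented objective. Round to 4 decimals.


Step 1: Compute log-barrier.
ln values: [0.9594, 1.7299]
phi = -(0.9594 + 1.7299) = -2.6892
Step 2: Compute augmented objective.
t*f(x) = 5.52*-4.14 = -22.8528
Total = -22.8528 - 2.6892 = -25.542


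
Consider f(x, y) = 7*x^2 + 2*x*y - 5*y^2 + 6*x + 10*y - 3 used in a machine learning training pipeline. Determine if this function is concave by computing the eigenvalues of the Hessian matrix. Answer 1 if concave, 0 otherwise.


The Hessian of f(x,y) = 7*x^2 + 2*x*y - 5*y^2 + 6*x + 10*y - 3 is:
H = [[14, 2], [2, -10]]
Trace = 14 - 10 = 4
Determinant = 14*-10 - (2)^2 = -144
Discriminant = (4)^2 - 4*-144 = 592.0
Eigenvalues: lambda_1 = -10.1655, lambda_2 = 14.1655
The function is not concave.

0


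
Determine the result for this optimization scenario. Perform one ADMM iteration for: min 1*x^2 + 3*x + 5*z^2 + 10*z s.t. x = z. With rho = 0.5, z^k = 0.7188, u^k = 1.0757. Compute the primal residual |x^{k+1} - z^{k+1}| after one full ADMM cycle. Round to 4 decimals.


ADMM iteration with rho = 0.5, z^k = 0.7188, u^k = 1.0757
Step 1: x-update.
Minimize 1*x^2 + 3*x + (0.5/2)*(x - 0.7188 + 1.0757)^2
FOC: (2*1 + 0.5)*x = -3 + 0.5*(0.7188 - 1.0757)
x^{k+1} = -1.2714
Step 2: z-update.
Minimize 5*z^2 + 10*z + (0.5/2)*(-1.2714 - z + 1.0757)^2
FOC: (2*5 + 0.5)*z = -10 + 0.5*(-1.2714 + 1.0757)
z^{k+1} = -0.9617
Step 3: u-update.
u^{k+1} = 1.0757 - 1.2714 + 0.9617 = 0.766
Step 4: Primal residual = |-1.2714 + 0.9617| = 0.3097


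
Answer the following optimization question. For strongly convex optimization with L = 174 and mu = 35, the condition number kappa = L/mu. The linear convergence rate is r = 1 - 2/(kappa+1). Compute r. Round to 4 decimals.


Step 1: Compute the condition number.
kappa = L/mu = 174/35 = 4.9714
Step 2: Compute the convergence rate.
r = 1 - 2/(kappa + 1) = 1 - 2*mu/(L + mu) = (L - mu)/(L + mu) = 139/209 = 0.6651


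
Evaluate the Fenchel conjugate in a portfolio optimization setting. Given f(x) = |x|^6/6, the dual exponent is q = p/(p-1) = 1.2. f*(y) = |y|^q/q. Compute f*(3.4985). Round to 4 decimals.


The conjugate exponent q satisfies 1/p + 1/q = 1.
p = 6, so q = 6/(6 - 1) = 1.2
|y|^q = 3.4985^1.2 = 4.4943
f*(3.4985) = 4.4943 / 1.2 = 3.7452


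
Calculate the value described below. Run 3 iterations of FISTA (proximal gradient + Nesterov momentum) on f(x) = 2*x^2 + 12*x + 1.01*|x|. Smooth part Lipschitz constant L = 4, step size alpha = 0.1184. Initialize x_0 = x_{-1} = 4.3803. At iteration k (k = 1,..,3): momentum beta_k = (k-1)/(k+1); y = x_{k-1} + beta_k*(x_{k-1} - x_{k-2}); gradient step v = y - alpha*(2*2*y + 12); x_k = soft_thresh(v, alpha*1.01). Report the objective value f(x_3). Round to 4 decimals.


FISTA on f(x) = 2*x^2 + 12*x + 1.01*|x|
L = 4, alpha = 0.1184
Iteration 1: beta = 0.0, y = 4.3803 + 0.0*(4.3803 - 4.3803) = 4.3803
  grad(y) = 29.5212, v = y - alpha*grad = 0.885
  prox(v) = soft_thresh(0.885, 0.1196) = 0.7654
Iteration 2: beta = 0.3333, y = 0.7654 + 0.3333*(0.7654 - 4.3803) = -0.4396
  grad(y) = 10.2418, v = y - alpha*grad = -1.6522
  prox(v) = soft_thresh(-1.6522, 0.1196) = -1.5326
Iteration 3: beta = 0.5, y = -1.5326 + 0.5*(-1.5326 - 0.7654) = -2.6816
  grad(y) = 1.2736, v = y - alpha*grad = -2.8324
  prox(v) = soft_thresh(-2.8324, 0.1196) = -2.7128
f(x_3) = 2*(-2.7128)^2 + 12*(-2.7128) + 1.01*|-2.7128| = -15.0951


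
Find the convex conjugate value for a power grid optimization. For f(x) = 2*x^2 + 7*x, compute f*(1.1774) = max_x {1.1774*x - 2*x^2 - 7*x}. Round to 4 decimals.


f*(y) = sup_x {y*x - a*x^2 - b*x} = sup_x {(y-b)*x - a*x^2}
FOC: (y - b) - 2a*x = 0 => x* = (y - b)/(2a)
x* = (1.1774 - 7)/(2*2) = -1.4557
f*(1.1774) = (y-b)^2/(4a) = (1.1774 - 7)^2/(4*2)
= 33.9027/8 = 4.2378


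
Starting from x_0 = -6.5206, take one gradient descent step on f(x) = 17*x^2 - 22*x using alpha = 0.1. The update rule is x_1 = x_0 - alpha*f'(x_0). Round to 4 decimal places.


We compute the gradient at x_0 and apply the update.
f'(x) = 34*x - 22
f'(-6.5206) = 34*-6.5206 - 22 = -243.7004
x_1 = -6.5206 - 0.1*-243.7004 = 17.8494


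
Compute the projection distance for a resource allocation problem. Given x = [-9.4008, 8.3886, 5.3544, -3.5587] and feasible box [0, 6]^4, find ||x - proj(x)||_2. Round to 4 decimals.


Project each component onto [0, 6].
clip(-9.4008) = 0.0, clip(8.3886) = 6.0, clip(5.3544) = 5.3544, clip(-3.5587) = 0.0
Projection = [0.0, 6.0, 5.3544, 0.0]
Squared diffs: [88.375, 5.7054, 0.0, 12.6643]
Distance = sqrt(106.7447) = 10.3317


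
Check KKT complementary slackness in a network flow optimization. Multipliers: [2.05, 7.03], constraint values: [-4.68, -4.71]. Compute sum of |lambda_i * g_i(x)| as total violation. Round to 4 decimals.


KKT complementary slackness check:
lambda_1 * g_1 = 2.05 * -4.68 = -9.594
lambda_2 * g_2 = 7.03 * -4.71 = -33.1113
Total violation = 9.594 + 33.1113 = 42.7053


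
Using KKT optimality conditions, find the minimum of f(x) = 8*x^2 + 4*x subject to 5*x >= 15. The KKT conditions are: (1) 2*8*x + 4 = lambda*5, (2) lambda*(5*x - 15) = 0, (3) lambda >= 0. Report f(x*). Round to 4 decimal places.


Step 1: Try lambda = 0 (constraint inactive).
x_unc = -4/(2*8) = -0.25
Check: 5*-0.25 = -1.25 < 15 -- violated!
Step 2: Constraint must be active: 5*x = 15
x* = 15/5 = 3.0
lambda = (2*8*3.0 + 4)/5 = 10.4
Step 3: Compute optimal value.
f(x*) = 8*3.0^2 + 4*3.0 = 84.0


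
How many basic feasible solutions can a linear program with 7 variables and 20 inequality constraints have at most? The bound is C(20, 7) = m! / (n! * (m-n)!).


Each vertex corresponds to some choice of n active constraints out of m, so the number of vertices is at most C(m, n) = m! / (n!(m-n)!).
m = 20, n = 7
Numerator: 20 * 19 * 18 * 17 * 16 * 15 * 14
Denominator: 7! = 5040
C(20, 7) = 77520


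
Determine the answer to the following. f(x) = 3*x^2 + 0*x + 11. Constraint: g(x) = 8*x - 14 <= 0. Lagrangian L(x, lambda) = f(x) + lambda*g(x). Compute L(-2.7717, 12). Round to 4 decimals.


Step 1: Evaluate f(x).
f(-2.7717) = 3*(-2.7717)^2 + 0*(-2.7717) + 11 = 34.047
Step 2: Evaluate g(x).
g(-2.7717) = 8*-2.7717 - 14 = -36.1736
Step 3: Compute Lagrangian.
L = 34.047 + 12*-36.1736 = -400.0362


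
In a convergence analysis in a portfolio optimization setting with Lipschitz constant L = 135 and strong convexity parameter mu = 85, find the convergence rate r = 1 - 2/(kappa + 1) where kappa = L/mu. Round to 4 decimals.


Step 1: Compute the condition number.
kappa = L/mu = 135/85 = 1.5882
Step 2: Compute the convergence rate.
r = 1 - 2/(kappa + 1) = 1 - 2*mu/(L + mu) = (L - mu)/(L + mu) = 50/220 = 0.2273


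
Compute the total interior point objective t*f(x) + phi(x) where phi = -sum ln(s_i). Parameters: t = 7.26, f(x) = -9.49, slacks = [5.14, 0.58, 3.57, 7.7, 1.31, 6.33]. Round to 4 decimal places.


Step 1: Compute log-barrier.
ln values: [1.6371, -0.5447, 1.2726, 2.0412, 0.27, 1.8453]
phi = -(1.6371 - 0.5447 + 1.2726 + 2.0412 + 0.27 + 1.8453) = -6.5214
Step 2: Compute augmented objective.
t*f(x) = 7.26*-9.49 = -68.8974
Total = -68.8974 - 6.5214 = -75.4188


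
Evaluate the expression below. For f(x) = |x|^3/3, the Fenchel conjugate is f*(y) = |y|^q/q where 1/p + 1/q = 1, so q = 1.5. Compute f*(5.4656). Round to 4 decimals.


The conjugate exponent q satisfies 1/p + 1/q = 1.
p = 3, so q = 3/(3 - 1) = 1.5
|y|^q = 5.4656^1.5 = 12.7778
f*(5.4656) = 12.7778 / 1.5 = 8.5185


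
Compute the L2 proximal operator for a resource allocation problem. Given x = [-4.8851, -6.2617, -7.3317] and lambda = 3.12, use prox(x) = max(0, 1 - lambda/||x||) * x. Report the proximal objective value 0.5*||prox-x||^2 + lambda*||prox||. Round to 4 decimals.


Step 1: Compute ||x||.
||x|| = 10.8086
Step 2: Compute scaling factor.
scale = max(0, 1 - 3.12/10.8086) = 0.7113
Step 3: prox(x) = [-3.475, -4.4542, -5.2153]
||prox(x)|| = 7.6886
Step 4: Proximal objective.
0.5*||prox-x||^2 = 4.8672
lambda*||prox|| = 23.9884
Total = 28.8558


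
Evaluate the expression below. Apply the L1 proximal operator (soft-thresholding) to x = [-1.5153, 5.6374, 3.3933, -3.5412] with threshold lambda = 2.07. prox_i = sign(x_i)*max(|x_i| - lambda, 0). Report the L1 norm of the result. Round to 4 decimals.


Soft-thresholding with lambda = 2.07:
prox(-1.5153) = sign(-1.5153)*max(|-1.5153| - 2.07, 0) = 0.0
prox(5.6374) = sign(5.6374)*max(|5.6374| - 2.07, 0) = 3.5674
prox(3.3933) = sign(3.3933)*max(|3.3933| - 2.07, 0) = 1.3233
prox(-3.5412) = sign(-3.5412)*max(|-3.5412| - 2.07, 0) = -1.4712
prox(x) = [0.0, 3.5674, 1.3233, -1.4712]
||prox(x)||_1 = 0.0 + 3.5674 + 1.3233 + 1.4712 = 6.3619


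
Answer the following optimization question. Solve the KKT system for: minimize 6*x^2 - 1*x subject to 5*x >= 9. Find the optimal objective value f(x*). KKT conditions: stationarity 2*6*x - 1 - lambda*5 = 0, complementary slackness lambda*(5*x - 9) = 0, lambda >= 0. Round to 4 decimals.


Step 1: Try lambda = 0 (constraint inactive).
x_unc = 1/(2*6) = 0.0833
Check: 5*0.0833 = 0.4165 < 9 -- violated!
Step 2: Constraint must be active: 5*x = 9
x* = 9/5 = 1.8
lambda = (2*6*1.8 - 1)/5 = 4.12
Step 3: Compute optimal value.
f(x*) = 6*1.8^2 - 1*1.8 = 17.64


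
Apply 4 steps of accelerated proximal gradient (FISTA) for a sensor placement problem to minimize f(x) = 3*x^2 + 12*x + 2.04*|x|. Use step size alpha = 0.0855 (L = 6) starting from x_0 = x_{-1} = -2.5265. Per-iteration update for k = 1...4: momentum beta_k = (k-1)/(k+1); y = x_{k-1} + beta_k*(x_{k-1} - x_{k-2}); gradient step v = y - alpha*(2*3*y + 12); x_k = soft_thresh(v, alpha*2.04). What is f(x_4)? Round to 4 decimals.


FISTA on f(x) = 3*x^2 + 12*x + 2.04*|x|
L = 6, alpha = 0.0855
Iteration 1: beta = 0.0, y = -2.5265 + 0.0*(-2.5265 + 2.5265) = -2.5265
  grad(y) = -3.159, v = y - alpha*grad = -2.2564
  prox(v) = soft_thresh(-2.2564, 0.1744) = -2.082
Iteration 2: beta = 0.3333, y = -2.082 + 0.3333*(-2.082 + 2.5265) = -1.9338
  grad(y) = 0.3971, v = y - alpha*grad = -1.9678
  prox(v) = soft_thresh(-1.9678, 0.1744) = -1.7933
Iteration 3: beta = 0.5, y = -1.7933 + 0.5*(-1.7933 + 2.082) = -1.649
  grad(y) = 2.1058, v = y - alpha*grad = -1.8291
  prox(v) = soft_thresh(-1.8291, 0.1744) = -1.6547
Iteration 4: beta = 0.6, y = -1.6547 + 0.6*(-1.6547 + 1.7933) = -1.5714
  grad(y) = 2.5713, v = y - alpha*grad = -1.7913
  prox(v) = soft_thresh(-1.7913, 0.1744) = -1.6169
f(x_4) = 3*(-1.6169)^2 + 12*(-1.6169) + 2.04*|-1.6169| = -8.2612


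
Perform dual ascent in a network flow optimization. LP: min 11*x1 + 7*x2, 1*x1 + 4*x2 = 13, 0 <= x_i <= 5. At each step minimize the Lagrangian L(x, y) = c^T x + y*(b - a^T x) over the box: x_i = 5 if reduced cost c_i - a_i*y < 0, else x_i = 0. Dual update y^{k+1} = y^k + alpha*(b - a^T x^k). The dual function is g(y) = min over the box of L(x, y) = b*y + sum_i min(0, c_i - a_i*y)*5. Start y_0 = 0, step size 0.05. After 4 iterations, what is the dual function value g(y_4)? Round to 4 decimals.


Dual ascent for LP: min 11*x1 + 7*x2, 1*x1 + 4*x2 = 13, 0 <= x_i <= 5
Step 1: y^k = 0.0, reduced costs: (11.0, 7.0)
  x^k = (0.0, 0.0), subgradient = b - a^T x = 13.0
  y^{k+1} = 0.0 + 0.05*13.0 = 0.65
Step 2: y^k = 0.65, reduced costs: (10.35, 4.4)
  x^k = (0.0, 0.0), subgradient = b - a^T x = 13.0
  y^{k+1} = 0.65 + 0.05*13.0 = 1.3
Step 3: y^k = 1.3, reduced costs: (9.7, 1.8)
  x^k = (0.0, 0.0), subgradient = b - a^T x = 13.0
  y^{k+1} = 1.3 + 0.05*13.0 = 1.95
Step 4: y^k = 1.95, reduced costs: (9.05, -0.8)
  x^k = (0.0, 5.0), subgradient = b - a^T x = -7.0
  y^{k+1} = 1.95 + 0.05*-7.0 = 1.6
Dual objective at y_4 = 1.6: reduced costs (9.4, 0.6), box minimizer x = (0.0, 0.0)
g(y_4) = b*y + (c1 - a1*y)*x1 + (c2 - a2*y)*x2 = 13*1.6 + 9.4*0.0 + 0.6*0.0 = 20.8 + 0.0 + 0.0 = 20.8


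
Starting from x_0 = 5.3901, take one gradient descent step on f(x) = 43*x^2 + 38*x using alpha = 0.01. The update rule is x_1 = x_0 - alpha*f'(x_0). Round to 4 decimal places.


We compute the gradient at x_0 and apply the update.
f'(x) = 86*x + 38
f'(5.3901) = 86*5.3901 + 38 = 501.5486
x_1 = 5.3901 - 0.01*501.5486 = 0.3746


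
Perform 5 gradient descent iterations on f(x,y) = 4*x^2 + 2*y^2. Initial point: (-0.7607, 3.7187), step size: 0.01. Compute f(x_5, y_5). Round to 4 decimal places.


Gradient descent on f(x,y) = 4*x^2 + 2*y^2.
Starting point: (-0.7607, 3.7187), alpha = 0.01
Step 1: grad_x = 2*4*-0.7607 = -6.0856, grad_y = 2*2*3.7187 = 14.8748
  x_1 = -0.7607 - 0.01*-6.0856 = -0.6998
  y_1 = 3.7187 - 0.01*14.8748 = 3.57
Step 2: grad_x = 2*4*-0.6998 = -5.5988, grad_y = 2*2*3.57 = 14.2798
  x_2 = -0.6998 - 0.01*-5.5988 = -0.6439
  y_2 = 3.57 - 0.01*14.2798 = 3.4272
Step 3: grad_x = 2*4*-0.6439 = -5.1509, grad_y = 2*2*3.4272 = 13.7086
  x_3 = -0.6439 - 0.01*-5.1509 = -0.5923
  y_3 = 3.4272 - 0.01*13.7086 = 3.2901
Step 4: grad_x = 2*4*-0.5923 = -4.7388, grad_y = 2*2*3.2901 = 13.1603
  x_4 = -0.5923 - 0.01*-4.7388 = -0.545
  y_4 = 3.2901 - 0.01*13.1603 = 3.1585
Step 5: grad_x = 2*4*-0.545 = -4.3597, grad_y = 2*2*3.1585 = 12.6339
  x_5 = -0.545 - 0.01*-4.3597 = -0.5014
  y_5 = 3.1585 - 0.01*12.6339 = 3.0321
f(-0.5014, 3.0321) = 4*(-0.5014)^2 + 2*3.0321^2 = 19.393


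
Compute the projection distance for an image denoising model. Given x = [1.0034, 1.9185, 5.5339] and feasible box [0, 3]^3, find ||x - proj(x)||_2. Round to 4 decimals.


Project each component onto [0, 3].
clip(1.0034) = 1.0034, clip(1.9185) = 1.9185, clip(5.5339) = 3.0
Projection = [1.0034, 1.9185, 3.0]
Squared diffs: [0.0, 0.0, 6.4206]
Distance = sqrt(6.4206) = 2.5339


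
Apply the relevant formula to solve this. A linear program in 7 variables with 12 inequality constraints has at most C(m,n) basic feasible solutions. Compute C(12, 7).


Each vertex corresponds to some choice of n active constraints out of m, so the number of vertices is at most C(m, n) = m! / (n!(m-n)!).
m = 12, n = 7
Numerator: 12 * 11 * 10 * 9 * 8 * 7 * 6
Denominator: 7! = 5040
C(12, 7) = 792


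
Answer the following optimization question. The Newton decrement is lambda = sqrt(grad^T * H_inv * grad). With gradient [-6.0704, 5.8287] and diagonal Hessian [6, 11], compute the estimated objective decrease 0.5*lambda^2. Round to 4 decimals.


Step 1: H is diagonal, so H^(-1) * g = [-1.0117, 0.5299].
Step 2: g^T H^(-1) g = sum_i g_i^2 / H_ii
  = (-6.0704)^2/6 + (5.8287)^2/11
  = 6.1416 + 3.0885 = 9.2301
Step 3: Objective decrease = 0.5 * g^T H^(-1) g = 4.6151


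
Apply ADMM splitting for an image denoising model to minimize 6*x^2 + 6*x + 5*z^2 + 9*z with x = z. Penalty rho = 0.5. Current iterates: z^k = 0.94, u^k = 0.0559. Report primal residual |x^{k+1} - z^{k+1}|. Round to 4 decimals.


ADMM iteration with rho = 0.5, z^k = 0.94, u^k = 0.0559
Step 1: x-update.
Minimize 6*x^2 + 6*x + (0.5/2)*(x - 0.94 + 0.0559)^2
FOC: (2*6 + 0.5)*x = -6 + 0.5*(0.94 - 0.0559)
x^{k+1} = -0.4446
Step 2: z-update.
Minimize 5*z^2 + 9*z + (0.5/2)*(-0.4446 - z + 0.0559)^2
FOC: (2*5 + 0.5)*z = -9 + 0.5*(-0.4446 + 0.0559)
z^{k+1} = -0.8757
Step 3: u-update.
u^{k+1} = 0.0559 - 0.4446 + 0.8757 = 0.4869
Step 4: Primal residual = |-0.4446 + 0.8757| = 0.431


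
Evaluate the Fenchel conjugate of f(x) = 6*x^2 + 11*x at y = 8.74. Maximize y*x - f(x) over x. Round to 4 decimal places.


f*(y) = sup_x {y*x - a*x^2 - b*x} = sup_x {(y-b)*x - a*x^2}
FOC: (y - b) - 2a*x = 0 => x* = (y - b)/(2a)
x* = (8.74 - 11)/(2*6) = -0.1883
f*(8.74) = (y-b)^2/(4a) = (8.74 - 11)^2/(4*6)
= 5.1076/24 = 0.2128


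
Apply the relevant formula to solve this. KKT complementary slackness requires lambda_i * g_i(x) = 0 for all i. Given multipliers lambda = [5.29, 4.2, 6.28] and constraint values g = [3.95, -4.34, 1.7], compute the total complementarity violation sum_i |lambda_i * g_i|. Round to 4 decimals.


KKT complementary slackness check:
lambda_1 * g_1 = 5.29 * 3.95 = 20.8955
lambda_2 * g_2 = 4.2 * -4.34 = -18.228
lambda_3 * g_3 = 6.28 * 1.7 = 10.676
Total violation = 20.8955 + 18.228 + 10.676 = 49.7995


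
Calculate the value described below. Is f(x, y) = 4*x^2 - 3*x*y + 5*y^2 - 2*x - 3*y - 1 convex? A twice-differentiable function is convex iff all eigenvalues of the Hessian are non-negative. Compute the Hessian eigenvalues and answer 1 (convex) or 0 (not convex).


The Hessian of f(x,y) = 4*x^2 - 3*x*y + 5*y^2 - 2*x - 3*y - 1 is:
H = [[8, -3], [-3, 10]]
Trace = 8 + 10 = 18
Determinant = 8*10 - (-3)^2 = 71
Discriminant = (18)^2 - 4*71 = 40.0
Eigenvalues: lambda_1 = 5.8377, lambda_2 = 12.1623
The function is convex.

1


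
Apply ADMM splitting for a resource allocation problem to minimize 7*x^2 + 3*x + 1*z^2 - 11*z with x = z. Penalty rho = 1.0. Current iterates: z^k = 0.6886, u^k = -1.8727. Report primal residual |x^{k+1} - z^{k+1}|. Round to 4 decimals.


ADMM iteration with rho = 1.0, z^k = 0.6886, u^k = -1.8727
Step 1: x-update.
Minimize 7*x^2 + 3*x + (1.0/2)*(x - 0.6886 - 1.8727)^2
FOC: (2*7 + 1.0)*x = -3 + 1.0*(0.6886 + 1.8727)
x^{k+1} = -0.0292
Step 2: z-update.
Minimize 1*z^2 - 11*z + (1.0/2)*(-0.0292 - z - 1.8727)^2
FOC: (2*1 + 1.0)*z = 11 + 1.0*(-0.0292 - 1.8727)
z^{k+1} = 3.0327
Step 3: u-update.
u^{k+1} = -1.8727 - 0.0292 - 3.0327 = -4.9346
Step 4: Primal residual = |-0.0292 - 3.0327| = 3.0619


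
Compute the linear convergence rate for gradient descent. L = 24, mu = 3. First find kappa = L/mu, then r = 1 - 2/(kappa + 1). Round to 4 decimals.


Step 1: Compute the condition number.
kappa = L/mu = 24/3 = 8.0
Step 2: Compute the convergence rate.
r = 1 - 2/(kappa + 1) = 1 - 2*mu/(L + mu) = (L - mu)/(L + mu) = 21/27 = 0.7778


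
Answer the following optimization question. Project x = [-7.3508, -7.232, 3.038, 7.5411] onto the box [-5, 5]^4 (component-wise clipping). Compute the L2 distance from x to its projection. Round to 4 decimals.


Project each component onto [-5, 5].
clip(-7.3508) = -5.0, clip(-7.232) = -5.0, clip(3.038) = 3.038, clip(7.5411) = 5.0
Projection = [-5.0, -5.0, 3.038, 5.0]
Squared diffs: [5.5263, 4.9818, 0.0, 6.4572]
Distance = sqrt(16.9653) = 4.1189


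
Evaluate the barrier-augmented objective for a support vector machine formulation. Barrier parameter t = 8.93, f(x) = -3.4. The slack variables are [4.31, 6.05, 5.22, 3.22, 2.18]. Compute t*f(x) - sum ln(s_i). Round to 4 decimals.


Step 1: Compute log-barrier.
ln values: [1.4609, 1.8001, 1.6525, 1.1694, 0.7793]
phi = -(1.4609 + 1.8001 + 1.6525 + 1.1694 + 0.7793) = -6.8622
Step 2: Compute augmented objective.
t*f(x) = 8.93*-3.4 = -30.362
Total = -30.362 - 6.8622 = -37.2242


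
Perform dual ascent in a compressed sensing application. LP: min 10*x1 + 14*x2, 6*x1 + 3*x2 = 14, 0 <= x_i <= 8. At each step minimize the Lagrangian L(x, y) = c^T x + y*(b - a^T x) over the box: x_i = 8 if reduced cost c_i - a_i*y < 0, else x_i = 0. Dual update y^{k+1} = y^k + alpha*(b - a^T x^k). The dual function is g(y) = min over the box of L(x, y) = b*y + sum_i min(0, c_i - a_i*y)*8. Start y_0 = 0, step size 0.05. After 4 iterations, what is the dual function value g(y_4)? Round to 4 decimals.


Dual ascent for LP: min 10*x1 + 14*x2, 6*x1 + 3*x2 = 14, 0 <= x_i <= 8
Step 1: y^k = 0.0, reduced costs: (10.0, 14.0)
  x^k = (0.0, 0.0), subgradient = b - a^T x = 14.0
  y^{k+1} = 0.0 + 0.05*14.0 = 0.7
Step 2: y^k = 0.7, reduced costs: (5.8, 11.9)
  x^k = (0.0, 0.0), subgradient = b - a^T x = 14.0
  y^{k+1} = 0.7 + 0.05*14.0 = 1.4
Step 3: y^k = 1.4, reduced costs: (1.6, 9.8)
  x^k = (0.0, 0.0), subgradient = b - a^T x = 14.0
  y^{k+1} = 1.4 + 0.05*14.0 = 2.1
Step 4: y^k = 2.1, reduced costs: (-2.6, 7.7)
  x^k = (8.0, 0.0), subgradient = b - a^T x = -34.0
  y^{k+1} = 2.1 + 0.05*-34.0 = 0.4
Dual objective at y_4 = 0.4: reduced costs (7.6, 12.8), box minimizer x = (0.0, 0.0)
g(y_4) = b*y + (c1 - a1*y)*x1 + (c2 - a2*y)*x2 = 14*0.4 + 7.6*0.0 + 12.8*0.0 = 5.6 + 0.0 + 0.0 = 5.6
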